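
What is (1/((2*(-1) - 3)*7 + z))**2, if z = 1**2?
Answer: 1/1156 ≈ 0.00086505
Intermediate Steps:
z = 1
(1/((2*(-1) - 3)*7 + z))**2 = (1/((2*(-1) - 3)*7 + 1))**2 = (1/((-2 - 3)*7 + 1))**2 = (1/(-5*7 + 1))**2 = (1/(-35 + 1))**2 = (1/(-34))**2 = (-1/34)**2 = 1/1156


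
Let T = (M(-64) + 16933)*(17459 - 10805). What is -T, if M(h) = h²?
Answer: -139926966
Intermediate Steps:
T = 139926966 (T = ((-64)² + 16933)*(17459 - 10805) = (4096 + 16933)*6654 = 21029*6654 = 139926966)
-T = -1*139926966 = -139926966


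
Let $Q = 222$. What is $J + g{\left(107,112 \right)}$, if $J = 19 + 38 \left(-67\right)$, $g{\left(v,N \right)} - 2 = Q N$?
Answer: $22339$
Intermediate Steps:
$g{\left(v,N \right)} = 2 + 222 N$
$J = -2527$ ($J = 19 - 2546 = -2527$)
$J + g{\left(107,112 \right)} = -2527 + \left(2 + 222 \cdot 112\right) = -2527 + \left(2 + 24864\right) = -2527 + 24866 = 22339$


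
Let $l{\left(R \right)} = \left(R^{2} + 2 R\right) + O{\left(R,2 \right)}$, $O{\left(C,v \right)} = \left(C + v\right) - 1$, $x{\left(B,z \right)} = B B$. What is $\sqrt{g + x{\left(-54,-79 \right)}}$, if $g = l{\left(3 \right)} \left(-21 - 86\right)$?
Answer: $\sqrt{883} \approx 29.715$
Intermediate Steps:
$x{\left(B,z \right)} = B^{2}$
$O{\left(C,v \right)} = -1 + C + v$
$l{\left(R \right)} = 1 + R^{2} + 3 R$ ($l{\left(R \right)} = \left(R^{2} + 2 R\right) + \left(-1 + R + 2\right) = \left(R^{2} + 2 R\right) + \left(1 + R\right) = 1 + R^{2} + 3 R$)
$g = -2033$ ($g = \left(1 + 3^{2} + 3 \cdot 3\right) \left(-21 - 86\right) = \left(1 + 9 + 9\right) \left(-107\right) = 19 \left(-107\right) = -2033$)
$\sqrt{g + x{\left(-54,-79 \right)}} = \sqrt{-2033 + \left(-54\right)^{2}} = \sqrt{-2033 + 2916} = \sqrt{883}$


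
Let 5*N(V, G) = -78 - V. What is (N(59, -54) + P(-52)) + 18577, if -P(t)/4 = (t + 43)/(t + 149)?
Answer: 8996736/485 ≈ 18550.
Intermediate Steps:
N(V, G) = -78/5 - V/5 (N(V, G) = (-78 - V)/5 = -78/5 - V/5)
P(t) = -4*(43 + t)/(149 + t) (P(t) = -4*(t + 43)/(t + 149) = -4*(43 + t)/(149 + t))
(N(59, -54) + P(-52)) + 18577 = ((-78/5 - ⅕*59) + 4*(-43 - 1*(-52))/(149 - 52)) + 18577 = ((-78/5 - 59/5) + 4*(-43 + 52)/97) + 18577 = (-137/5 + 4*(1/97)*9) + 18577 = (-137/5 + 36/97) + 18577 = -13109/485 + 18577 = 8996736/485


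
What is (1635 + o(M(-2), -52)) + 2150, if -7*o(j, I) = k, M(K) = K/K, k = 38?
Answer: 26457/7 ≈ 3779.6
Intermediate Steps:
M(K) = 1
o(j, I) = -38/7 (o(j, I) = -1/7*38 = -38/7)
(1635 + o(M(-2), -52)) + 2150 = (1635 - 38/7) + 2150 = 11407/7 + 2150 = 26457/7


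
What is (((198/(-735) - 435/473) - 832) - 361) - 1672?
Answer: -332148318/115885 ≈ -2866.2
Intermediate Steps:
(((198/(-735) - 435/473) - 832) - 361) - 1672 = (((198*(-1/735) - 435*1/473) - 832) - 361) - 1672 = (((-66/245 - 435/473) - 832) - 361) - 1672 = ((-137793/115885 - 832) - 361) - 1672 = (-96554113/115885 - 361) - 1672 = -138388598/115885 - 1672 = -332148318/115885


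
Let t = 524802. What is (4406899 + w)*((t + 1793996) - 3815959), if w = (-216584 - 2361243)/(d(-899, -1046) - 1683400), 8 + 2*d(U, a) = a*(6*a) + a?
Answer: -10546117857441956972/1598421 ≈ -6.5978e+12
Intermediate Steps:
d(U, a) = -4 + a/2 + 3*a**2 (d(U, a) = -4 + (a*(6*a) + a)/2 = -4 + (6*a**2 + a)/2 = -4 + (a + 6*a**2)/2 = -4 + (a/2 + 3*a**2) = -4 + a/2 + 3*a**2)
w = -2577827/1598421 (w = (-216584 - 2361243)/((-4 + (1/2)*(-1046) + 3*(-1046)**2) - 1683400) = -2577827/((-4 - 523 + 3*1094116) - 1683400) = -2577827/((-4 - 523 + 3282348) - 1683400) = -2577827/(3281821 - 1683400) = -2577827/1598421 ≈ -1.6127)
(4406899 + w)*((t + 1793996) - 3815959) = (4406899 - 2577827/1598421)*((524802 + 1793996) - 3815959) = 7044077328652*(2318798 - 3815959)/1598421 = (7044077328652/1598421)*(-1497161) = -10546117857441956972/1598421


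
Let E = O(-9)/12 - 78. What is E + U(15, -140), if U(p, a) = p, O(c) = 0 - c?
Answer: -249/4 ≈ -62.250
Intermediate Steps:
O(c) = -c
E = -309/4 (E = (-1*(-9))/12 - 78 = (1/12)*9 - 78 = ¾ - 78 = -309/4 ≈ -77.250)
E + U(15, -140) = -309/4 + 15 = -249/4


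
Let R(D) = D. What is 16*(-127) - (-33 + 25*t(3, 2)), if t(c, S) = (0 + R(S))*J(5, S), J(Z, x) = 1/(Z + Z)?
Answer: -2004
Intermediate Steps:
J(Z, x) = 1/(2*Z)
t(c, S) = S/10 (t(c, S) = (0 + S)*((½)/5) = S*((½)*(⅕)) = S*(⅒) = S/10)
16*(-127) - (-33 + 25*t(3, 2)) = 16*(-127) - (-33 + 25*((⅒)*2)) = -2032 - (-33 + 25*(⅕)) = -2032 - (-33 + 5) = -2032 - 1*(-28) = -2032 + 28 = -2004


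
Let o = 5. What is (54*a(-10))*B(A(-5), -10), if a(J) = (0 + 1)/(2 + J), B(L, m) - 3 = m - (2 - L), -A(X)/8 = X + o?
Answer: 243/4 ≈ 60.750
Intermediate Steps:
A(X) = -40 - 8*X (A(X) = -8*(X + 5) = -8*(5 + X) = -40 - 8*X)
B(L, m) = 1 + L + m (B(L, m) = 3 + (m - (2 - L)) = 3 + (m + (-2 + L)) = 3 + (-2 + L + m) = 1 + L + m)
a(J) = 1/(2 + J)
(54*a(-10))*B(A(-5), -10) = (54/(2 - 10))*(1 + (-40 - 8*(-5)) - 10) = (54/(-8))*(1 + (-40 + 40) - 10) = (54*(-⅛))*(1 + 0 - 10) = -27/4*(-9) = 243/4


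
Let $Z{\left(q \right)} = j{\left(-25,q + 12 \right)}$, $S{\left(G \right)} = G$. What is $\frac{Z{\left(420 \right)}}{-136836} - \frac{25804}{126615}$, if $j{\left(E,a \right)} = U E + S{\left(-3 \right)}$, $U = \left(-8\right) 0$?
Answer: $- \frac{392281811}{1925054460} \approx -0.20378$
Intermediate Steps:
$U = 0$
$j{\left(E,a \right)} = -3$ ($j{\left(E,a \right)} = 0 E - 3 = 0 - 3 = -3$)
$Z{\left(q \right)} = -3$
$\frac{Z{\left(420 \right)}}{-136836} - \frac{25804}{126615} = - \frac{3}{-136836} - \frac{25804}{126615} = \left(-3\right) \left(- \frac{1}{136836}\right) - \frac{25804}{126615} = \frac{1}{45612} - \frac{25804}{126615} = - \frac{392281811}{1925054460}$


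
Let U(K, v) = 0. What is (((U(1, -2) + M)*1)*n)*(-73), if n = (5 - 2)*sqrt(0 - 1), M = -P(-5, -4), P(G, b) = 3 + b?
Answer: -219*I ≈ -219.0*I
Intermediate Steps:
M = 1 (M = -(3 - 4) = -1*(-1) = 1)
n = 3*I (n = 3*sqrt(-1) = 3*I ≈ 3.0*I)
(((U(1, -2) + M)*1)*n)*(-73) = (((0 + 1)*1)*(3*I))*(-73) = ((1*1)*(3*I))*(-73) = (1*(3*I))*(-73) = (3*I)*(-73) = -219*I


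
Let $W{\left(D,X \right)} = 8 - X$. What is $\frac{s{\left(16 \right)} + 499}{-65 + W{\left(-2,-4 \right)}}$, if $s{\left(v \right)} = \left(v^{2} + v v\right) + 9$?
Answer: $- \frac{1020}{53} \approx -19.245$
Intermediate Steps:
$s{\left(v \right)} = 9 + 2 v^{2}$ ($s{\left(v \right)} = \left(v^{2} + v^{2}\right) + 9 = 2 v^{2} + 9 = 9 + 2 v^{2}$)
$\frac{s{\left(16 \right)} + 499}{-65 + W{\left(-2,-4 \right)}} = \frac{\left(9 + 2 \cdot 16^{2}\right) + 499}{-65 + \left(8 - -4\right)} = \frac{\left(9 + 2 \cdot 256\right) + 499}{-65 + \left(8 + 4\right)} = \frac{\left(9 + 512\right) + 499}{-65 + 12} = \frac{521 + 499}{-53} = 1020 \left(- \frac{1}{53}\right) = - \frac{1020}{53}$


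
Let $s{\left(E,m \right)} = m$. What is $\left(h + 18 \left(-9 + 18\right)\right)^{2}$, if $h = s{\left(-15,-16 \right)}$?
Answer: $21316$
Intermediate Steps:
$h = -16$
$\left(h + 18 \left(-9 + 18\right)\right)^{2} = \left(-16 + 18 \left(-9 + 18\right)\right)^{2} = \left(-16 + 18 \cdot 9\right)^{2} = \left(-16 + 162\right)^{2} = 146^{2} = 21316$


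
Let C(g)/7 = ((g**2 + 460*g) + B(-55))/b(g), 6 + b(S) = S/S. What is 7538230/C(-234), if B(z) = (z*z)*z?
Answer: 5384450/219259 ≈ 24.557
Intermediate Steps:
b(S) = -5 (b(S) = -6 + S/S = -6 + 1 = -5)
B(z) = z**3 (B(z) = z**2*z = z**3)
C(g) = 232925 - 644*g - 7*g**2/5 (C(g) = 7*(((g**2 + 460*g) + (-55)**3)/(-5)) = 7*(((g**2 + 460*g) - 166375)*(-1/5)) = 7*((-166375 + g**2 + 460*g)*(-1/5)) = 7*(33275 - 92*g - g**2/5) = 232925 - 644*g - 7*g**2/5)
7538230/C(-234) = 7538230/(232925 - 644*(-234) - 7/5*(-234)**2) = 7538230/(232925 + 150696 - 7/5*54756) = 7538230/(232925 + 150696 - 383292/5) = 7538230/(1534813/5) = 7538230*(5/1534813) = 5384450/219259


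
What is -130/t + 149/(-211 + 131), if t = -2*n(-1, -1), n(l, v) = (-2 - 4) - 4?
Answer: -669/80 ≈ -8.3625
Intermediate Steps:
n(l, v) = -10 (n(l, v) = -6 - 4 = -10)
t = 20 (t = -2*(-10) = 20)
-130/t + 149/(-211 + 131) = -130/20 + 149/(-211 + 131) = -130*1/20 + 149/(-80) = -13/2 + 149*(-1/80) = -13/2 - 149/80 = -669/80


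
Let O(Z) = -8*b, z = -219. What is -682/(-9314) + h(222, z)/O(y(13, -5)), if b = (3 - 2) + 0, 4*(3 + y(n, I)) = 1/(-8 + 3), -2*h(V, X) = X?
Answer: -1014427/74512 ≈ -13.614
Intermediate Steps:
h(V, X) = -X/2
y(n, I) = -61/20 (y(n, I) = -3 + 1/(4*(-8 + 3)) = -3 + (¼)/(-5) = -3 + (¼)*(-⅕) = -3 - 1/20 = -61/20)
b = 1 (b = 1 + 0 = 1)
O(Z) = -8 (O(Z) = -8*1 = -8)
-682/(-9314) + h(222, z)/O(y(13, -5)) = -682/(-9314) - ½*(-219)/(-8) = -682*(-1/9314) + (219/2)*(-⅛) = 341/4657 - 219/16 = -1014427/74512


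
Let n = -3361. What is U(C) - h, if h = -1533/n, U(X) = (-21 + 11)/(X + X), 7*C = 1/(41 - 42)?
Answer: 116102/3361 ≈ 34.544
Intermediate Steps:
C = -⅐ (C = 1/(7*(41 - 42)) = (⅐)/(-1) = (⅐)*(-1) = -⅐ ≈ -0.14286)
U(X) = -5/X (U(X) = -10*1/(2*X) = -5/X)
h = 1533/3361 (h = -1533/(-3361) = -1533*(-1/3361) = 1533/3361 ≈ 0.45611)
U(C) - h = -5/(-⅐) - 1*1533/3361 = -5*(-7) - 1533/3361 = 35 - 1533/3361 = 116102/3361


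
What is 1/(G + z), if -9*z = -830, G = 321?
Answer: 9/3719 ≈ 0.0024200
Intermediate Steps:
z = 830/9 (z = -⅑*(-830) = 830/9 ≈ 92.222)
1/(G + z) = 1/(321 + 830/9) = 1/(3719/9) = 9/3719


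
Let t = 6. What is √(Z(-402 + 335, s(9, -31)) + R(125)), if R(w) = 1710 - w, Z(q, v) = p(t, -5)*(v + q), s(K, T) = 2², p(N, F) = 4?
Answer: √1333 ≈ 36.510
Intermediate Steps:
s(K, T) = 4
Z(q, v) = 4*q + 4*v (Z(q, v) = 4*(v + q) = 4*(q + v) = 4*q + 4*v)
√(Z(-402 + 335, s(9, -31)) + R(125)) = √((4*(-402 + 335) + 4*4) + (1710 - 1*125)) = √((4*(-67) + 16) + (1710 - 125)) = √((-268 + 16) + 1585) = √(-252 + 1585) = √1333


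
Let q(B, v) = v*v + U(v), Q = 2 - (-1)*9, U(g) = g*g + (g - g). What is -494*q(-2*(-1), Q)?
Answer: -119548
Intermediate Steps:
U(g) = g**2 (U(g) = g**2 + 0 = g**2)
Q = 11 (Q = 2 - 1*(-9) = 2 + 9 = 11)
q(B, v) = 2*v**2 (q(B, v) = v*v + v**2 = v**2 + v**2 = 2*v**2)
-494*q(-2*(-1), Q) = -988*11**2 = -988*121 = -494*242 = -119548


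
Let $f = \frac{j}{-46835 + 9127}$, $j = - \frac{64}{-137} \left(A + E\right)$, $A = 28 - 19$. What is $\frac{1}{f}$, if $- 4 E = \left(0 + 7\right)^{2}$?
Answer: $\frac{1291499}{52} \approx 24837.0$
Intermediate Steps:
$E = - \frac{49}{4}$ ($E = - \frac{\left(0 + 7\right)^{2}}{4} = - \frac{7^{2}}{4} = \left(- \frac{1}{4}\right) 49 = - \frac{49}{4} \approx -12.25$)
$A = 9$ ($A = 28 - 19 = 9$)
$j = - \frac{208}{137}$ ($j = - \frac{64}{-137} \left(9 - \frac{49}{4}\right) = \left(-64\right) \left(- \frac{1}{137}\right) \left(- \frac{13}{4}\right) = \frac{64}{137} \left(- \frac{13}{4}\right) = - \frac{208}{137} \approx -1.5182$)
$f = \frac{52}{1291499}$ ($f = - \frac{208}{137 \left(-46835 + 9127\right)} = - \frac{208}{137 \left(-37708\right)} = \left(- \frac{208}{137}\right) \left(- \frac{1}{37708}\right) = \frac{52}{1291499} \approx 4.0263 \cdot 10^{-5}$)
$\frac{1}{f} = \frac{1}{\frac{52}{1291499}} = \frac{1291499}{52}$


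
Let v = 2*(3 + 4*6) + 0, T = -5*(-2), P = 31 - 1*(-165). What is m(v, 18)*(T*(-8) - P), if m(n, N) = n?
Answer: -14904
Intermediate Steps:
P = 196 (P = 31 + 165 = 196)
T = 10
v = 54 (v = 2*(3 + 24) + 0 = 2*27 + 0 = 54 + 0 = 54)
m(v, 18)*(T*(-8) - P) = 54*(10*(-8) - 1*196) = 54*(-80 - 196) = 54*(-276) = -14904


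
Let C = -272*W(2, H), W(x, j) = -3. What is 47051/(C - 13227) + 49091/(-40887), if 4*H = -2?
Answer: -13402342/2684913 ≈ -4.9917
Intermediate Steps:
H = -1/2 (H = (1/4)*(-2) = -1/2 ≈ -0.50000)
C = 816 (C = -272*(-3) = 816)
47051/(C - 13227) + 49091/(-40887) = 47051/(816 - 13227) + 49091/(-40887) = 47051/(-12411) + 49091*(-1/40887) = 47051*(-1/12411) - 7013/5841 = -47051/12411 - 7013/5841 = -13402342/2684913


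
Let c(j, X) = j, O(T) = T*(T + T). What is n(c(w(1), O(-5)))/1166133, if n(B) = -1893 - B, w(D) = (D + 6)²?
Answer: -1942/1166133 ≈ -0.0016653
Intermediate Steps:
w(D) = (6 + D)²
O(T) = 2*T² (O(T) = T*(2*T) = 2*T²)
n(c(w(1), O(-5)))/1166133 = (-1893 - (6 + 1)²)/1166133 = (-1893 - 1*7²)*(1/1166133) = (-1893 - 1*49)*(1/1166133) = (-1893 - 49)*(1/1166133) = -1942*1/1166133 = -1942/1166133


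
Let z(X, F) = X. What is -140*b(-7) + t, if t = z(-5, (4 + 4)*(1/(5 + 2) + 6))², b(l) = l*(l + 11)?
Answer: 3945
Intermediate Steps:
b(l) = l*(11 + l)
t = 25 (t = (-5)² = 25)
-140*b(-7) + t = -(-980)*(11 - 7) + 25 = -(-980)*4 + 25 = -140*(-28) + 25 = 3920 + 25 = 3945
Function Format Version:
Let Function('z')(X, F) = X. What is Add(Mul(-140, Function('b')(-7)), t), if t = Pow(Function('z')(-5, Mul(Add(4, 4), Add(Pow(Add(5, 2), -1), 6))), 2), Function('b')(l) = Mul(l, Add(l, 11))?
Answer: 3945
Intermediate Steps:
Function('b')(l) = Mul(l, Add(11, l))
t = 25 (t = Pow(-5, 2) = 25)
Add(Mul(-140, Function('b')(-7)), t) = Add(Mul(-140, Mul(-7, Add(11, -7))), 25) = Add(Mul(-140, Mul(-7, 4)), 25) = Add(Mul(-140, -28), 25) = Add(3920, 25) = 3945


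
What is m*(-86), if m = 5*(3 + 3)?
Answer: -2580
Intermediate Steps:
m = 30 (m = 5*6 = 30)
m*(-86) = 30*(-86) = -2580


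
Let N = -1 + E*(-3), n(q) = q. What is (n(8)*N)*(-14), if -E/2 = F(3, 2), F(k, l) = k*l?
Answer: -3920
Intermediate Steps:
E = -12 (E = -6*2 = -2*6 = -12)
N = 35 (N = -1 - 12*(-3) = -1 + 36 = 35)
(n(8)*N)*(-14) = (8*35)*(-14) = 280*(-14) = -3920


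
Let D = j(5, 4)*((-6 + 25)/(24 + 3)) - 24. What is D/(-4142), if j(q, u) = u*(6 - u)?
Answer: 248/55917 ≈ 0.0044351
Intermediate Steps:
D = -496/27 (D = (4*(6 - 1*4))*((-6 + 25)/(24 + 3)) - 24 = (4*(6 - 4))*(19/27) - 24 = (4*2)*(19*(1/27)) - 24 = 8*(19/27) - 24 = 152/27 - 24 = -496/27 ≈ -18.370)
D/(-4142) = -496/27/(-4142) = -496/27*(-1/4142) = 248/55917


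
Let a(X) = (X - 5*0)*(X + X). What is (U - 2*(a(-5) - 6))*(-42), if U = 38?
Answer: 2100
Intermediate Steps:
a(X) = 2*X**2 (a(X) = (X + 0)*(2*X) = X*(2*X) = 2*X**2)
(U - 2*(a(-5) - 6))*(-42) = (38 - 2*(2*(-5)**2 - 6))*(-42) = (38 - 2*(2*25 - 6))*(-42) = (38 - 2*(50 - 6))*(-42) = (38 - 2*44)*(-42) = (38 - 88)*(-42) = -50*(-42) = 2100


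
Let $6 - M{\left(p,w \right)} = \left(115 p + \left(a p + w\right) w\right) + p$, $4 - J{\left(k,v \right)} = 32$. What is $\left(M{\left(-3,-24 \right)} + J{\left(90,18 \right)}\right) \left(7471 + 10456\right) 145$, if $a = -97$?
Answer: $17504460610$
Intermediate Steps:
$J{\left(k,v \right)} = -28$ ($J{\left(k,v \right)} = 4 - 32 = -28$)
$M{\left(p,w \right)} = 6 - 116 p - w \left(w - 97 p\right)$ ($M{\left(p,w \right)} = 6 - \left(\left(115 p + \left(- 97 p + w\right) w\right) + p\right) = 6 - \left(\left(115 p + \left(w - 97 p\right) w\right) + p\right) = 6 - \left(\left(115 p + w \left(w - 97 p\right)\right) + p\right) = 6 - \left(116 p + w \left(w - 97 p\right)\right) = 6 - 116 p - w \left(w - 97 p\right)$)
$\left(M{\left(-3,-24 \right)} + J{\left(90,18 \right)}\right) \left(7471 + 10456\right) 145 = \left(\left(6 - \left(-24\right)^{2} - -348 + 97 \left(-3\right) \left(-24\right)\right) - 28\right) \left(7471 + 10456\right) 145 = \left(\left(6 - 576 + 348 + 6984\right) - 28\right) 17927 \cdot 145 = \left(6762 - 28\right) 17927 \cdot 145 = 6734 \cdot 17927 \cdot 145 = 120720418 \cdot 145 = 17504460610$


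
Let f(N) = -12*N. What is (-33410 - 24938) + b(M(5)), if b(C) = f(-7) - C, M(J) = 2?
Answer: -58266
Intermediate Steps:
b(C) = 84 - C (b(C) = -12*(-7) - C = 84 - C)
(-33410 - 24938) + b(M(5)) = (-33410 - 24938) + (84 - 1*2) = -58348 + (84 - 2) = -58348 + 82 = -58266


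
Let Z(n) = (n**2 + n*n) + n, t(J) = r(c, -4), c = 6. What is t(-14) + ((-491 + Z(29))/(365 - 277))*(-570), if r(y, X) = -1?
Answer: -86936/11 ≈ -7903.3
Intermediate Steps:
t(J) = -1
Z(n) = n + 2*n**2 (Z(n) = (n**2 + n**2) + n = 2*n**2 + n = n + 2*n**2)
t(-14) + ((-491 + Z(29))/(365 - 277))*(-570) = -1 + ((-491 + 29*(1 + 2*29))/(365 - 277))*(-570) = -1 + ((-491 + 29*(1 + 58))/88)*(-570) = -1 + ((-491 + 29*59)*(1/88))*(-570) = -1 + ((-491 + 1711)*(1/88))*(-570) = -1 + (1220*(1/88))*(-570) = -1 + (305/22)*(-570) = -1 - 86925/11 = -86936/11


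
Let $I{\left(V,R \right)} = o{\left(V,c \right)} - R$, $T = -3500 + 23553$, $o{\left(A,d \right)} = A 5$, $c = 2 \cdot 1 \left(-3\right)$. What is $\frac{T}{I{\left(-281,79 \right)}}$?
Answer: $- \frac{20053}{1484} \approx -13.513$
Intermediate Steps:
$c = -6$ ($c = 2 \left(-3\right) = -6$)
$o{\left(A,d \right)} = 5 A$
$T = 20053$
$I{\left(V,R \right)} = - R + 5 V$ ($I{\left(V,R \right)} = 5 V - R = - R + 5 V$)
$\frac{T}{I{\left(-281,79 \right)}} = \frac{20053}{\left(-1\right) 79 + 5 \left(-281\right)} = \frac{20053}{-79 - 1405} = \frac{20053}{-1484} = 20053 \left(- \frac{1}{1484}\right) = - \frac{20053}{1484}$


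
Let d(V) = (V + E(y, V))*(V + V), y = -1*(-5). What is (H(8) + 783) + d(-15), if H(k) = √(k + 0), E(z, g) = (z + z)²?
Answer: -1767 + 2*√2 ≈ -1764.2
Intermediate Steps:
y = 5
E(z, g) = 4*z² (E(z, g) = (2*z)² = 4*z²)
d(V) = 2*V*(100 + V) (d(V) = (V + 4*5²)*(V + V) = (V + 4*25)*(2*V) = (V + 100)*(2*V) = (100 + V)*(2*V) = 2*V*(100 + V))
H(k) = √k
(H(8) + 783) + d(-15) = (√8 + 783) + 2*(-15)*(100 - 15) = (2*√2 + 783) + 2*(-15)*85 = (783 + 2*√2) - 2550 = -1767 + 2*√2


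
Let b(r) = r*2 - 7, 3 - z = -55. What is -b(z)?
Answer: -109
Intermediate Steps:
z = 58 (z = 3 - 1*(-55) = 3 + 55 = 58)
b(r) = -7 + 2*r (b(r) = 2*r - 7 = -7 + 2*r)
-b(z) = -(-7 + 2*58) = -(-7 + 116) = -1*109 = -109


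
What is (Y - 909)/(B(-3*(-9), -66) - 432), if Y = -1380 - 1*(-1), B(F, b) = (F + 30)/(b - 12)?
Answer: 59488/11251 ≈ 5.2874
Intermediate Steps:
B(F, b) = (30 + F)/(-12 + b)
Y = -1379 (Y = -1380 + 1 = -1379)
(Y - 909)/(B(-3*(-9), -66) - 432) = (-1379 - 909)/((30 - 3*(-9))/(-12 - 66) - 432) = -2288/((30 + 27)/(-78) - 432) = -2288/(-1/78*57 - 432) = -2288/(-19/26 - 432) = -2288/(-11251/26) = -2288*(-26/11251) = 59488/11251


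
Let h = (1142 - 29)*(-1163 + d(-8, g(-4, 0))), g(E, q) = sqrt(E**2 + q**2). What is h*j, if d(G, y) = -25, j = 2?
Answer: -2644488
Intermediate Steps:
h = -1322244 (h = (1142 - 29)*(-1163 - 25) = 1113*(-1188) = -1322244)
h*j = -1322244*2 = -2644488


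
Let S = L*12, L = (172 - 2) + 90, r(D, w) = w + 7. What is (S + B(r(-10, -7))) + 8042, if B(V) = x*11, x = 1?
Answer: 11173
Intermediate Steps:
r(D, w) = 7 + w
B(V) = 11 (B(V) = 1*11 = 11)
L = 260 (L = 170 + 90 = 260)
S = 3120 (S = 260*12 = 3120)
(S + B(r(-10, -7))) + 8042 = (3120 + 11) + 8042 = 3131 + 8042 = 11173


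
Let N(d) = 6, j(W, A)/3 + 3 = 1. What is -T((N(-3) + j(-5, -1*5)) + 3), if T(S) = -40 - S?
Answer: 43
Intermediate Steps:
j(W, A) = -6 (j(W, A) = -9 + 3*1 = -9 + 3 = -6)
-T((N(-3) + j(-5, -1*5)) + 3) = -(-40 - ((6 - 6) + 3)) = -(-40 - (0 + 3)) = -(-40 - 1*3) = -(-40 - 3) = -1*(-43) = 43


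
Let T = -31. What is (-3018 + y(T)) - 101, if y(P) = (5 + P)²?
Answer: -2443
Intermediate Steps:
(-3018 + y(T)) - 101 = (-3018 + (5 - 31)²) - 101 = (-3018 + (-26)²) - 101 = (-3018 + 676) - 101 = -2342 - 101 = -2443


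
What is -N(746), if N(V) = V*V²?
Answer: -415160936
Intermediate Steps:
N(V) = V³
-N(746) = -1*746³ = -1*415160936 = -415160936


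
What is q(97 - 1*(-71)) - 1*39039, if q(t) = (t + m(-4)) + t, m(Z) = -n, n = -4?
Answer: -38699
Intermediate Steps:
m(Z) = 4 (m(Z) = -1*(-4) = 4)
q(t) = 4 + 2*t (q(t) = (t + 4) + t = (4 + t) + t = 4 + 2*t)
q(97 - 1*(-71)) - 1*39039 = (4 + 2*(97 - 1*(-71))) - 1*39039 = (4 + 2*(97 + 71)) - 39039 = (4 + 2*168) - 39039 = (4 + 336) - 39039 = 340 - 39039 = -38699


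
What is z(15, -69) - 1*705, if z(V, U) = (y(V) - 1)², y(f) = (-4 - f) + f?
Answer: -680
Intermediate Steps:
y(f) = -4
z(V, U) = 25 (z(V, U) = (-4 - 1)² = (-5)² = 25)
z(15, -69) - 1*705 = 25 - 1*705 = 25 - 705 = -680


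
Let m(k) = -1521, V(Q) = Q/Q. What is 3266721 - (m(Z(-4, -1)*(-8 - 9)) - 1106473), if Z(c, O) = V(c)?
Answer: 4374715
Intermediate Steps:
V(Q) = 1
Z(c, O) = 1
3266721 - (m(Z(-4, -1)*(-8 - 9)) - 1106473) = 3266721 - (-1521 - 1106473) = 3266721 - 1*(-1107994) = 3266721 + 1107994 = 4374715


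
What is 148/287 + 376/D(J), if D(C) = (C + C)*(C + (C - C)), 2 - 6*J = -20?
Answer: 503512/34727 ≈ 14.499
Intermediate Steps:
J = 11/3 (J = ⅓ - ⅙*(-20) = ⅓ + 10/3 = 11/3 ≈ 3.6667)
D(C) = 2*C² (D(C) = (2*C)*(C + 0) = (2*C)*C = 2*C²)
148/287 + 376/D(J) = 148/287 + 376/((2*(11/3)²)) = 148*(1/287) + 376/((2*(121/9))) = 148/287 + 376/(242/9) = 148/287 + 376*(9/242) = 148/287 + 1692/121 = 503512/34727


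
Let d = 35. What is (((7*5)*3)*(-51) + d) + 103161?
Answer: 97841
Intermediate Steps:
(((7*5)*3)*(-51) + d) + 103161 = (((7*5)*3)*(-51) + 35) + 103161 = ((35*3)*(-51) + 35) + 103161 = (105*(-51) + 35) + 103161 = (-5355 + 35) + 103161 = -5320 + 103161 = 97841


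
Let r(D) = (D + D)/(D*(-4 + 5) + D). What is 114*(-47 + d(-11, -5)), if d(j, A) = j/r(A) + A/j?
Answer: -72162/11 ≈ -6560.2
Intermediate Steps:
r(D) = 1 (r(D) = (2*D)/(D*1 + D) = (2*D)/(D + D) = (2*D)/((2*D)) = (2*D)*(1/(2*D)) = 1)
d(j, A) = j + A/j (d(j, A) = j/1 + A/j = j*1 + A/j = j + A/j)
114*(-47 + d(-11, -5)) = 114*(-47 + (-11 - 5/(-11))) = 114*(-47 + (-11 - 5*(-1/11))) = 114*(-47 + (-11 + 5/11)) = 114*(-47 - 116/11) = 114*(-633/11) = -72162/11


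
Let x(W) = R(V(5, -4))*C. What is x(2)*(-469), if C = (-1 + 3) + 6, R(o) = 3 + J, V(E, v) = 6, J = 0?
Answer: -11256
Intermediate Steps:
R(o) = 3 (R(o) = 3 + 0 = 3)
C = 8 (C = 2 + 6 = 8)
x(W) = 24 (x(W) = 3*8 = 24)
x(2)*(-469) = 24*(-469) = -11256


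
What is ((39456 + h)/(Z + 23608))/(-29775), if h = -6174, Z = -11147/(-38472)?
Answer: -426808368/9014461870775 ≈ -4.7347e-5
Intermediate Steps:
Z = 11147/38472 (Z = -11147*(-1/38472) = 11147/38472 ≈ 0.28974)
((39456 + h)/(Z + 23608))/(-29775) = ((39456 - 6174)/(11147/38472 + 23608))/(-29775) = (33282/(908258123/38472))*(-1/29775) = (33282*(38472/908258123))*(-1/29775) = (1280425104/908258123)*(-1/29775) = -426808368/9014461870775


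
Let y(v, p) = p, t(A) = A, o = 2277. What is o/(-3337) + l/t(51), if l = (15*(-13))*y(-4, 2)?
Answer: -472519/56729 ≈ -8.3294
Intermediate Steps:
l = -390 (l = (15*(-13))*2 = -195*2 = -390)
o/(-3337) + l/t(51) = 2277/(-3337) - 390/51 = 2277*(-1/3337) - 390*1/51 = -2277/3337 - 130/17 = -472519/56729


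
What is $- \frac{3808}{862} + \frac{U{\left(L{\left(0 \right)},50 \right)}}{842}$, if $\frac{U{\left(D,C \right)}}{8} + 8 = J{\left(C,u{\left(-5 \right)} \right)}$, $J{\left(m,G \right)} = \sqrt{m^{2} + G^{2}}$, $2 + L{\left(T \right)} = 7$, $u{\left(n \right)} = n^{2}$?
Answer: $- \frac{815376}{181451} + \frac{100 \sqrt{5}}{421} \approx -3.9625$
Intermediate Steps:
$L{\left(T \right)} = 5$ ($L{\left(T \right)} = -2 + 7 = 5$)
$J{\left(m,G \right)} = \sqrt{G^{2} + m^{2}}$
$U{\left(D,C \right)} = -64 + 8 \sqrt{625 + C^{2}}$ ($U{\left(D,C \right)} = -64 + 8 \sqrt{\left(\left(-5\right)^{2}\right)^{2} + C^{2}} = -64 + 8 \sqrt{25^{2} + C^{2}} = -64 + 8 \sqrt{625 + C^{2}}$)
$- \frac{3808}{862} + \frac{U{\left(L{\left(0 \right)},50 \right)}}{842} = - \frac{3808}{862} + \frac{-64 + 8 \sqrt{625 + 50^{2}}}{842} = \left(-3808\right) \frac{1}{862} + \left(-64 + 8 \sqrt{625 + 2500}\right) \frac{1}{842} = - \frac{1904}{431} + \left(-64 + 8 \sqrt{3125}\right) \frac{1}{842} = - \frac{1904}{431} + \left(-64 + 8 \cdot 25 \sqrt{5}\right) \frac{1}{842} = - \frac{1904}{431} + \left(-64 + 200 \sqrt{5}\right) \frac{1}{842} = - \frac{1904}{431} - \left(\frac{32}{421} - \frac{100 \sqrt{5}}{421}\right) = - \frac{815376}{181451} + \frac{100 \sqrt{5}}{421}$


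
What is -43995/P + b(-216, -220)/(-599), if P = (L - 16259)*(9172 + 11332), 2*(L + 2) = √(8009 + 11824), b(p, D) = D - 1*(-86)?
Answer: 726918704815789/3247519529718574 + 43995*√19833/10843136994052 ≈ 0.22384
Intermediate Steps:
b(p, D) = 86 + D (b(p, D) = D + 86 = 86 + D)
L = -2 + √19833/2 (L = -2 + √(8009 + 11824)/2 = -2 + √19833/2 ≈ 68.415)
P = -333415544 + 10252*√19833 (P = ((-2 + √19833/2) - 16259)*(9172 + 11332) = (-16261 + √19833/2)*20504 = -333415544 + 10252*√19833 ≈ -3.3197e+8)
-43995/P + b(-216, -220)/(-599) = -43995/(-333415544 + 10252*√19833) + (86 - 220)/(-599) = -43995/(-333415544 + 10252*√19833) - 134*(-1/599) = -43995/(-333415544 + 10252*√19833) + 134/599 = 134/599 - 43995/(-333415544 + 10252*√19833)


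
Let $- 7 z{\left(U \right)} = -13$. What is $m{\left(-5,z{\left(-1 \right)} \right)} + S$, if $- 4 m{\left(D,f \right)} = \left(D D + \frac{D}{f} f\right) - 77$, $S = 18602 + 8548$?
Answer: $\frac{108657}{4} \approx 27164.0$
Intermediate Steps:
$z{\left(U \right)} = \frac{13}{7}$ ($z{\left(U \right)} = \left(- \frac{1}{7}\right) \left(-13\right) = \frac{13}{7}$)
$S = 27150$
$m{\left(D,f \right)} = \frac{77}{4} - \frac{D}{4} - \frac{D^{2}}{4}$ ($m{\left(D,f \right)} = - \frac{\left(D D + \frac{D}{f} f\right) - 77}{4} = - \frac{\left(D^{2} + D\right) - 77}{4} = - \frac{\left(D + D^{2}\right) - 77}{4} = - \frac{-77 + D + D^{2}}{4} = \frac{77}{4} - \frac{D}{4} - \frac{D^{2}}{4}$)
$m{\left(-5,z{\left(-1 \right)} \right)} + S = \left(\frac{77}{4} - - \frac{5}{4} - \frac{\left(-5\right)^{2}}{4}\right) + 27150 = \left(\frac{77}{4} + \frac{5}{4} - \frac{25}{4}\right) + 27150 = \frac{57}{4} + 27150 = \frac{108657}{4}$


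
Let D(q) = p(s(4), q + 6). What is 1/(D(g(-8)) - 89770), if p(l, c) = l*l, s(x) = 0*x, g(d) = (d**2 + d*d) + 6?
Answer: -1/89770 ≈ -1.1140e-5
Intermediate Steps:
g(d) = 6 + 2*d**2 (g(d) = (d**2 + d**2) + 6 = 2*d**2 + 6 = 6 + 2*d**2)
s(x) = 0
p(l, c) = l**2
D(q) = 0 (D(q) = 0**2 = 0)
1/(D(g(-8)) - 89770) = 1/(0 - 89770) = 1/(-89770) = -1/89770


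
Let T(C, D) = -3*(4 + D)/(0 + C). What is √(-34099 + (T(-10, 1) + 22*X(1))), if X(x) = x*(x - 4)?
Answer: I*√136654/2 ≈ 184.83*I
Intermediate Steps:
X(x) = x*(-4 + x)
T(C, D) = -3*(4 + D)/C
√(-34099 + (T(-10, 1) + 22*X(1))) = √(-34099 + (3*(-4 - 1*1)/(-10) + 22*(1*(-4 + 1)))) = √(-34099 + (3*(-⅒)*(-4 - 1) + 22*(1*(-3)))) = √(-34099 + (3*(-⅒)*(-5) + 22*(-3))) = √(-34099 + (3/2 - 66)) = √(-34099 - 129/2) = √(-68327/2) = I*√136654/2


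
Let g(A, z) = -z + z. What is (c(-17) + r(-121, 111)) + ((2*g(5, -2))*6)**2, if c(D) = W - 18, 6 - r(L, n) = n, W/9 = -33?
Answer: -420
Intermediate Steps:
W = -297 (W = 9*(-33) = -297)
g(A, z) = 0
r(L, n) = 6 - n
c(D) = -315 (c(D) = -297 - 18 = -315)
(c(-17) + r(-121, 111)) + ((2*g(5, -2))*6)**2 = (-315 + (6 - 1*111)) + ((2*0)*6)**2 = (-315 + (6 - 111)) + (0*6)**2 = (-315 - 105) + 0**2 = -420 + 0 = -420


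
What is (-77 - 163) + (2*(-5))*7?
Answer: -310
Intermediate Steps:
(-77 - 163) + (2*(-5))*7 = -240 - 10*7 = -240 - 70 = -310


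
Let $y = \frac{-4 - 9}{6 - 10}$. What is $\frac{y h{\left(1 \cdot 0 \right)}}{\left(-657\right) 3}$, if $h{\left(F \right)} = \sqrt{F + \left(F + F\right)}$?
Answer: $0$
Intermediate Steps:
$h{\left(F \right)} = \sqrt{3} \sqrt{F}$ ($h{\left(F \right)} = \sqrt{F + 2 F} = \sqrt{3 F} = \sqrt{3} \sqrt{F}$)
$y = \frac{13}{4}$ ($y = - \frac{13}{-4} = \left(-13\right) \left(- \frac{1}{4}\right) = \frac{13}{4} \approx 3.25$)
$\frac{y h{\left(1 \cdot 0 \right)}}{\left(-657\right) 3} = \frac{\frac{13}{4} \sqrt{3} \sqrt{1 \cdot 0}}{\left(-657\right) 3} = \frac{\frac{13}{4} \sqrt{3} \sqrt{0}}{-1971} = \frac{13 \sqrt{3} \cdot 0}{4} \left(- \frac{1}{1971}\right) = \frac{13}{4} \cdot 0 \left(- \frac{1}{1971}\right) = 0 \left(- \frac{1}{1971}\right) = 0$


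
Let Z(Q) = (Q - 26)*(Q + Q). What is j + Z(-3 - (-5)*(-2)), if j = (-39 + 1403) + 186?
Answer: 2564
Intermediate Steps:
Z(Q) = 2*Q*(-26 + Q) (Z(Q) = (-26 + Q)*(2*Q) = 2*Q*(-26 + Q))
j = 1550 (j = 1364 + 186 = 1550)
j + Z(-3 - (-5)*(-2)) = 1550 + 2*(-3 - (-5)*(-2))*(-26 + (-3 - (-5)*(-2))) = 1550 + 2*(-3 - 1*10)*(-26 + (-3 - 1*10)) = 1550 + 2*(-3 - 10)*(-26 + (-3 - 10)) = 1550 + 2*(-13)*(-26 - 13) = 1550 + 2*(-13)*(-39) = 1550 + 1014 = 2564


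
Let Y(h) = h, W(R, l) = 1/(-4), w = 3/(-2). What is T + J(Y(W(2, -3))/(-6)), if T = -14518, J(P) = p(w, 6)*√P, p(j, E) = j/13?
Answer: -14518 - √6/104 ≈ -14518.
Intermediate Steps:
w = -3/2 (w = 3*(-½) = -3/2 ≈ -1.5000)
p(j, E) = j/13 (p(j, E) = j*(1/13) = j/13)
W(R, l) = -¼
J(P) = -3*√P/26 (J(P) = ((1/13)*(-3/2))*√P = -3*√P/26)
T + J(Y(W(2, -3))/(-6)) = -14518 - 3*√(-1/(-6))/2/26 = -14518 - 3*√6/12/26 = -14518 - √6/104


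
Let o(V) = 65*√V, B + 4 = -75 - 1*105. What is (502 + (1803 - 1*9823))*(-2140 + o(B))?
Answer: 16088520 - 977340*I*√46 ≈ 1.6089e+7 - 6.6286e+6*I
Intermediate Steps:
B = -184 (B = -4 + (-75 - 1*105) = -4 + (-75 - 105) = -4 - 180 = -184)
(502 + (1803 - 1*9823))*(-2140 + o(B)) = (502 + (1803 - 1*9823))*(-2140 + 65*√(-184)) = (502 + (1803 - 9823))*(-2140 + 65*(2*I*√46)) = (502 - 8020)*(-2140 + 130*I*√46) = -7518*(-2140 + 130*I*√46) = 16088520 - 977340*I*√46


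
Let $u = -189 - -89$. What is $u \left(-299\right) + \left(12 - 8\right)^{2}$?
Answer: $29916$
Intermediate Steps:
$u = -100$ ($u = -189 + 89 = -100$)
$u \left(-299\right) + \left(12 - 8\right)^{2} = \left(-100\right) \left(-299\right) + \left(12 - 8\right)^{2} = 29900 + \left(12 - 8\right)^{2} = 29900 + 4^{2} = 29900 + 16 = 29916$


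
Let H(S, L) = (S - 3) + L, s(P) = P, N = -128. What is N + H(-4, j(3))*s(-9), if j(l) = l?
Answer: -92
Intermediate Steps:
H(S, L) = -3 + L + S (H(S, L) = (-3 + S) + L = -3 + L + S)
N + H(-4, j(3))*s(-9) = -128 + (-3 + 3 - 4)*(-9) = -128 - 4*(-9) = -128 + 36 = -92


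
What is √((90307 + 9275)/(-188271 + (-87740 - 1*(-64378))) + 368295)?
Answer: 3*√1832818818009761/211633 ≈ 606.87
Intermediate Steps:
√((90307 + 9275)/(-188271 + (-87740 - 1*(-64378))) + 368295) = √(99582/(-188271 + (-87740 + 64378)) + 368295) = √(99582/(-188271 - 23362) + 368295) = √(99582/(-211633) + 368295) = √(99582*(-1/211633) + 368295) = √(-99582/211633 + 368295) = √(77943276153/211633) = 3*√1832818818009761/211633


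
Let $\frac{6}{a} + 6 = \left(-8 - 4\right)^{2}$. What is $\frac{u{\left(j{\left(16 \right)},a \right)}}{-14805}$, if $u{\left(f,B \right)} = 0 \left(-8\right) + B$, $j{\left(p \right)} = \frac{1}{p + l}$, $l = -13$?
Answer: $- \frac{1}{340515} \approx -2.9367 \cdot 10^{-6}$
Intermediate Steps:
$a = \frac{1}{23}$ ($a = \frac{6}{-6 + \left(-8 - 4\right)^{2}} = \frac{6}{-6 + \left(-12\right)^{2}} = \frac{6}{-6 + 144} = \frac{6}{138} = 6 \cdot \frac{1}{138} = \frac{1}{23} \approx 0.043478$)
$j{\left(p \right)} = \frac{1}{-13 + p}$ ($j{\left(p \right)} = \frac{1}{p - 13} = \frac{1}{-13 + p}$)
$u{\left(f,B \right)} = B$ ($u{\left(f,B \right)} = 0 + B = B$)
$\frac{u{\left(j{\left(16 \right)},a \right)}}{-14805} = \frac{1}{23 \left(-14805\right)} = \frac{1}{23} \left(- \frac{1}{14805}\right) = - \frac{1}{340515}$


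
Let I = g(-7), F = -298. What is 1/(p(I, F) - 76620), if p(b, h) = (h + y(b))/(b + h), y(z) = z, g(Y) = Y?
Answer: -1/76619 ≈ -1.3052e-5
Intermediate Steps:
I = -7
p(b, h) = 1 (p(b, h) = (h + b)/(b + h) = (b + h)/(b + h) = 1)
1/(p(I, F) - 76620) = 1/(1 - 76620) = 1/(-76619) = -1/76619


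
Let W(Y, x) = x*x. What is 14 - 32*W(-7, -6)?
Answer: -1138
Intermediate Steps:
W(Y, x) = x²
14 - 32*W(-7, -6) = 14 - 32*(-6)² = 14 - 32*36 = 14 - 1152 = -1138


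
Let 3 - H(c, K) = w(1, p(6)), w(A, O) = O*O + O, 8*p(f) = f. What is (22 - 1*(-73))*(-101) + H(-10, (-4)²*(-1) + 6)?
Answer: -153493/16 ≈ -9593.3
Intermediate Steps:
p(f) = f/8
w(A, O) = O + O² (w(A, O) = O² + O = O + O²)
H(c, K) = 27/16 (H(c, K) = 3 - (⅛)*6*(1 + (⅛)*6) = 3 - 3*(1 + ¾)/4 = 3 - 3*7/(4*4) = 3 - 1*21/16 = 3 - 21/16 = 27/16)
(22 - 1*(-73))*(-101) + H(-10, (-4)²*(-1) + 6) = (22 - 1*(-73))*(-101) + 27/16 = (22 + 73)*(-101) + 27/16 = 95*(-101) + 27/16 = -9595 + 27/16 = -153493/16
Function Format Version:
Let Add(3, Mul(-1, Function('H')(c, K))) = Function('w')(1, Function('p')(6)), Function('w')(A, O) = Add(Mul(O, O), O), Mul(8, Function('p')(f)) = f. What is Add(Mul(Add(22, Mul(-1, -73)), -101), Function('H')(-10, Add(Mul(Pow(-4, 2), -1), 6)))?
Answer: Rational(-153493, 16) ≈ -9593.3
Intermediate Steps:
Function('p')(f) = Mul(Rational(1, 8), f)
Function('w')(A, O) = Add(O, Pow(O, 2)) (Function('w')(A, O) = Add(Pow(O, 2), O) = Add(O, Pow(O, 2)))
Function('H')(c, K) = Rational(27, 16) (Function('H')(c, K) = Add(3, Mul(-1, Mul(Mul(Rational(1, 8), 6), Add(1, Mul(Rational(1, 8), 6))))) = Add(3, Mul(-1, Mul(Rational(3, 4), Add(1, Rational(3, 4))))) = Add(3, Mul(-1, Mul(Rational(3, 4), Rational(7, 4)))) = Add(3, Mul(-1, Rational(21, 16))) = Add(3, Rational(-21, 16)) = Rational(27, 16))
Add(Mul(Add(22, Mul(-1, -73)), -101), Function('H')(-10, Add(Mul(Pow(-4, 2), -1), 6))) = Add(Mul(Add(22, Mul(-1, -73)), -101), Rational(27, 16)) = Add(Mul(Add(22, 73), -101), Rational(27, 16)) = Add(Mul(95, -101), Rational(27, 16)) = Add(-9595, Rational(27, 16)) = Rational(-153493, 16)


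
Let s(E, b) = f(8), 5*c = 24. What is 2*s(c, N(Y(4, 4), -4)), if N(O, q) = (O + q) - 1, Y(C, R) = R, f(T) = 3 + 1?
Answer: 8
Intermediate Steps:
f(T) = 4
c = 24/5 (c = (⅕)*24 = 24/5 ≈ 4.8000)
N(O, q) = -1 + O + q
s(E, b) = 4
2*s(c, N(Y(4, 4), -4)) = 2*4 = 8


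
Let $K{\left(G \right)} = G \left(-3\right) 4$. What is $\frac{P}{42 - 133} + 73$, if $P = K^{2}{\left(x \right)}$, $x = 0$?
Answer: $73$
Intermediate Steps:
$K{\left(G \right)} = - 12 G$ ($K{\left(G \right)} = - 3 G 4 = - 12 G$)
$P = 0$ ($P = \left(\left(-12\right) 0\right)^{2} = 0^{2} = 0$)
$\frac{P}{42 - 133} + 73 = \frac{1}{42 - 133} \cdot 0 + 73 = \frac{1}{-91} \cdot 0 + 73 = \left(- \frac{1}{91}\right) 0 + 73 = 0 + 73 = 73$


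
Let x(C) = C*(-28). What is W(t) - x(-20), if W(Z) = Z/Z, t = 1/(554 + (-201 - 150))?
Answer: -559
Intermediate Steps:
x(C) = -28*C
t = 1/203 (t = 1/(554 - 351) = 1/203 ≈ 0.0049261)
W(Z) = 1
W(t) - x(-20) = 1 - (-28)*(-20) = 1 - 1*560 = 1 - 560 = -559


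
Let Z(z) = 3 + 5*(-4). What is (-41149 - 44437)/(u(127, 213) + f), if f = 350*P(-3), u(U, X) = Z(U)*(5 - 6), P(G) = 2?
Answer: -85586/717 ≈ -119.37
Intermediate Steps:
Z(z) = -17 (Z(z) = 3 - 20 = -17)
u(U, X) = 17 (u(U, X) = -17*(5 - 6) = -17*(-1) = 17)
f = 700 (f = 350*2 = 700)
(-41149 - 44437)/(u(127, 213) + f) = (-41149 - 44437)/(17 + 700) = -85586/717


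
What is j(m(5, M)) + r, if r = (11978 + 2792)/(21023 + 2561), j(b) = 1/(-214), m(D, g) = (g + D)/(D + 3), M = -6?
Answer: 784299/1261744 ≈ 0.62160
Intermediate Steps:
m(D, g) = (D + g)/(3 + D)
j(b) = -1/214
r = 7385/11792 (r = 14770/23584 = 14770*(1/23584) = 7385/11792 ≈ 0.62627)
j(m(5, M)) + r = -1/214 + 7385/11792 = 784299/1261744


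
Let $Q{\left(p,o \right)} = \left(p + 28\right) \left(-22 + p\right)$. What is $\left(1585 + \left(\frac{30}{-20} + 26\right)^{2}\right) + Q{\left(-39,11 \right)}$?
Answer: $\frac{11425}{4} \approx 2856.3$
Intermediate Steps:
$Q{\left(p,o \right)} = \left(-22 + p\right) \left(28 + p\right)$ ($Q{\left(p,o \right)} = \left(28 + p\right) \left(-22 + p\right) = \left(-22 + p\right) \left(28 + p\right)$)
$\left(1585 + \left(\frac{30}{-20} + 26\right)^{2}\right) + Q{\left(-39,11 \right)} = \left(1585 + \left(\frac{30}{-20} + 26\right)^{2}\right) + \left(-616 + \left(-39\right)^{2} + 6 \left(-39\right)\right) = \left(1585 + \left(30 \left(- \frac{1}{20}\right) + 26\right)^{2}\right) - -671 = \left(1585 + \left(- \frac{3}{2} + 26\right)^{2}\right) + 671 = \left(1585 + \left(\frac{49}{2}\right)^{2}\right) + 671 = \left(1585 + \frac{2401}{4}\right) + 671 = \frac{8741}{4} + 671 = \frac{11425}{4}$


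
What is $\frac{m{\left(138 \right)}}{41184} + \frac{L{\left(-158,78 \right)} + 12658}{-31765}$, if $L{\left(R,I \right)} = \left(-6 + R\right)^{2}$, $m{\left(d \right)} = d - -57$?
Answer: $- \frac{41610199}{33543840} \approx -1.2405$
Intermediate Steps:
$m{\left(d \right)} = 57 + d$ ($m{\left(d \right)} = d + 57 = 57 + d$)
$\frac{m{\left(138 \right)}}{41184} + \frac{L{\left(-158,78 \right)} + 12658}{-31765} = \frac{57 + 138}{41184} + \frac{\left(-6 - 158\right)^{2} + 12658}{-31765} = 195 \cdot \frac{1}{41184} + \left(\left(-164\right)^{2} + 12658\right) \left(- \frac{1}{31765}\right) = \frac{5}{1056} + \left(26896 + 12658\right) \left(- \frac{1}{31765}\right) = \frac{5}{1056} + 39554 \left(- \frac{1}{31765}\right) = \frac{5}{1056} - \frac{39554}{31765} = - \frac{41610199}{33543840}$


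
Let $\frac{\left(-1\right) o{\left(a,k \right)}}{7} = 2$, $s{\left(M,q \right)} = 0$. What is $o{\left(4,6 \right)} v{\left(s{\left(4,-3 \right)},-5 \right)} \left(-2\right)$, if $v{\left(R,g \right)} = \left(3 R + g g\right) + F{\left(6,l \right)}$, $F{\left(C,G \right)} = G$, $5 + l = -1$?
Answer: $532$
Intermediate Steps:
$l = -6$ ($l = -5 - 1 = -6$)
$o{\left(a,k \right)} = -14$ ($o{\left(a,k \right)} = \left(-7\right) 2 = -14$)
$v{\left(R,g \right)} = -6 + g^{2} + 3 R$ ($v{\left(R,g \right)} = \left(3 R + g g\right) - 6 = \left(3 R + g^{2}\right) - 6 = \left(g^{2} + 3 R\right) - 6 = -6 + g^{2} + 3 R$)
$o{\left(4,6 \right)} v{\left(s{\left(4,-3 \right)},-5 \right)} \left(-2\right) = - 14 \left(-6 + \left(-5\right)^{2} + 3 \cdot 0\right) \left(-2\right) = - 14 \left(-6 + 25 + 0\right) \left(-2\right) = \left(-14\right) 19 \left(-2\right) = \left(-266\right) \left(-2\right) = 532$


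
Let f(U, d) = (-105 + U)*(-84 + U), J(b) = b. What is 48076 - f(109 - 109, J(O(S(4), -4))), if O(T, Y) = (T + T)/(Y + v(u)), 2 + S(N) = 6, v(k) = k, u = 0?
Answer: 39256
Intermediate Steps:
S(N) = 4 (S(N) = -2 + 6 = 4)
O(T, Y) = 2*T/Y (O(T, Y) = (T + T)/(Y + 0) = (2*T)/Y = 2*T/Y)
48076 - f(109 - 109, J(O(S(4), -4))) = 48076 - (8820 + (109 - 109)² - 189*(109 - 109)) = 48076 - (8820 + 0² - 189*0) = 48076 - (8820 + 0 + 0) = 48076 - 1*8820 = 48076 - 8820 = 39256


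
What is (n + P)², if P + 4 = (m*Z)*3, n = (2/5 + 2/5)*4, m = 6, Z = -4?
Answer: 132496/25 ≈ 5299.8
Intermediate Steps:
n = 16/5 (n = (2*(⅕) + 2*(⅕))*4 = (⅖ + ⅖)*4 = (⅘)*4 = 16/5 ≈ 3.2000)
P = -76 (P = -4 + (6*(-4))*3 = -4 - 24*3 = -4 - 72 = -76)
(n + P)² = (16/5 - 76)² = (-364/5)² = 132496/25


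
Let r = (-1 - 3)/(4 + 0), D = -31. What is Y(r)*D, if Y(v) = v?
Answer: 31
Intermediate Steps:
r = -1 (r = -4/4 = -4*¼ = -1)
Y(r)*D = -1*(-31) = 31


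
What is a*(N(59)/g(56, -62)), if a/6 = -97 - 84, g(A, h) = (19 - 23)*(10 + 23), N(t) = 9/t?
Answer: 1629/1298 ≈ 1.2550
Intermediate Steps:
g(A, h) = -132 (g(A, h) = -4*33 = -132)
a = -1086 (a = 6*(-97 - 84) = 6*(-181) = -1086)
a*(N(59)/g(56, -62)) = -1086*9/59/(-132) = -1086*9*(1/59)*(-1)/132 = -9774*(-1)/(59*132) = -1086*(-3/2596) = 1629/1298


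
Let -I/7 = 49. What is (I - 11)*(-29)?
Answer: 10266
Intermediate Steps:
I = -343 (I = -7*49 = -343)
(I - 11)*(-29) = (-343 - 11)*(-29) = -354*(-29) = 10266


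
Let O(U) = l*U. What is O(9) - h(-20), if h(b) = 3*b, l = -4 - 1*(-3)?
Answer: 51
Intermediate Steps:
l = -1 (l = -4 + 3 = -1)
O(U) = -U
O(9) - h(-20) = -1*9 - 3*(-20) = -9 - 1*(-60) = -9 + 60 = 51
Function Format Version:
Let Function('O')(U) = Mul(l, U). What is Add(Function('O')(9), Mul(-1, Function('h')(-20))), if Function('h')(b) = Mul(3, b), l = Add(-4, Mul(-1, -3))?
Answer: 51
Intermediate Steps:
l = -1 (l = Add(-4, 3) = -1)
Function('O')(U) = Mul(-1, U)
Add(Function('O')(9), Mul(-1, Function('h')(-20))) = Add(Mul(-1, 9), Mul(-1, Mul(3, -20))) = Add(-9, Mul(-1, -60)) = Add(-9, 60) = 51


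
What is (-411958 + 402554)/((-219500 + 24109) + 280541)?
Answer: -4702/42575 ≈ -0.11044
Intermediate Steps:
(-411958 + 402554)/((-219500 + 24109) + 280541) = -9404/(-195391 + 280541) = -9404/85150 = -9404*1/85150 = -4702/42575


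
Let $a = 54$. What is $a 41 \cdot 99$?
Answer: $219186$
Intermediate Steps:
$a 41 \cdot 99 = 54 \cdot 41 \cdot 99 = 2214 \cdot 99 = 219186$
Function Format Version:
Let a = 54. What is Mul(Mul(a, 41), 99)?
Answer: 219186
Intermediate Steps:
Mul(Mul(a, 41), 99) = Mul(Mul(54, 41), 99) = Mul(2214, 99) = 219186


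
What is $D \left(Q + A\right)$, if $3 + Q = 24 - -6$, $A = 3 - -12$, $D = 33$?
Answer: $1386$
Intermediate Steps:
$A = 15$ ($A = 3 + 12 = 15$)
$Q = 27$ ($Q = -3 + \left(24 - -6\right) = -3 + \left(24 + 6\right) = -3 + 30 = 27$)
$D \left(Q + A\right) = 33 \left(27 + 15\right) = 33 \cdot 42 = 1386$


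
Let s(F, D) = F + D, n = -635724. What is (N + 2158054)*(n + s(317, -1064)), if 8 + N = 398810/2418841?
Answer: -3322359871789442616/2418841 ≈ -1.3735e+12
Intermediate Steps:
N = -18951918/2418841 (N = -8 + 398810/2418841 = -18951918/2418841 ≈ -7.8351)
s(F, D) = D + F
(N + 2158054)*(n + s(317, -1064)) = (-18951918/2418841 + 2158054)*(-635724 + (-1064 + 317)) = 5219970543496*(-635724 - 747)/2418841 = (5219970543496/2418841)*(-636471) = -3322359871789442616/2418841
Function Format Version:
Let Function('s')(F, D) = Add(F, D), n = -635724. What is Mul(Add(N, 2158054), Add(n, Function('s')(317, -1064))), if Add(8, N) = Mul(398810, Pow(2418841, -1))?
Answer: Rational(-3322359871789442616, 2418841) ≈ -1.3735e+12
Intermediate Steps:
N = Rational(-18951918, 2418841) (N = Add(-8, Mul(398810, Pow(2418841, -1))) = Add(-8, Mul(398810, Rational(1, 2418841))) = Add(-8, Rational(398810, 2418841)) = Rational(-18951918, 2418841) ≈ -7.8351)
Function('s')(F, D) = Add(D, F)
Mul(Add(N, 2158054), Add(n, Function('s')(317, -1064))) = Mul(Add(Rational(-18951918, 2418841), 2158054), Add(-635724, Add(-1064, 317))) = Mul(Rational(5219970543496, 2418841), Add(-635724, -747)) = Mul(Rational(5219970543496, 2418841), -636471) = Rational(-3322359871789442616, 2418841)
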